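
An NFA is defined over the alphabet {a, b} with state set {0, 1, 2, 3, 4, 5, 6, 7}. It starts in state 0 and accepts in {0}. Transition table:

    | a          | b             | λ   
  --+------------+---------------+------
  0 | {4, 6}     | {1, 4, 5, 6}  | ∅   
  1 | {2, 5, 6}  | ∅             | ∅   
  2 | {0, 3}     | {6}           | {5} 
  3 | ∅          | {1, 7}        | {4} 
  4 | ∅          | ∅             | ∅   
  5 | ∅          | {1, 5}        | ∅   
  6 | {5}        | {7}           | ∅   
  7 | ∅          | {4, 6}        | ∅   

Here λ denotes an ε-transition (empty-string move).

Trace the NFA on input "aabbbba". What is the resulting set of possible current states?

{2, 5, 6}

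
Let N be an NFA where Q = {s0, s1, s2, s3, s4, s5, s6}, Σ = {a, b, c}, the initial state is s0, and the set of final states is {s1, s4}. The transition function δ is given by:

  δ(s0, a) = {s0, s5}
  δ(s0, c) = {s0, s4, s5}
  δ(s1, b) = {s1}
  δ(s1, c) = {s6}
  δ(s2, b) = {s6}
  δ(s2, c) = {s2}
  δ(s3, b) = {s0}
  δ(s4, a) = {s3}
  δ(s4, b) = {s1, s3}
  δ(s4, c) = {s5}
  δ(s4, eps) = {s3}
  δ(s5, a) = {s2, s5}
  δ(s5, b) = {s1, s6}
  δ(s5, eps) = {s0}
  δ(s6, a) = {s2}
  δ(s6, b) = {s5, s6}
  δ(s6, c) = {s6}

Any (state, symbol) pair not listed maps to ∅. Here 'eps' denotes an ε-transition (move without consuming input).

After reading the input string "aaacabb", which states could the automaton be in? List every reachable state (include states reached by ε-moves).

{s0, s1, s5, s6}

Start in {s0}.
Read 'a': {s0} → {s0, s5}.
Read 'a': {s0, s5} → {s0, s2, s5}.
Read 'a': {s0, s2, s5} → {s0, s2, s5}.
Read 'c': {s0, s2, s5} → {s0, s2, s3, s4, s5}.
Read 'a': {s0, s2, s3, s4, s5} → {s0, s2, s3, s5}.
Read 'b': {s0, s2, s3, s5} → {s0, s1, s6}.
Read 'b': {s0, s1, s6} → {s0, s1, s5, s6}.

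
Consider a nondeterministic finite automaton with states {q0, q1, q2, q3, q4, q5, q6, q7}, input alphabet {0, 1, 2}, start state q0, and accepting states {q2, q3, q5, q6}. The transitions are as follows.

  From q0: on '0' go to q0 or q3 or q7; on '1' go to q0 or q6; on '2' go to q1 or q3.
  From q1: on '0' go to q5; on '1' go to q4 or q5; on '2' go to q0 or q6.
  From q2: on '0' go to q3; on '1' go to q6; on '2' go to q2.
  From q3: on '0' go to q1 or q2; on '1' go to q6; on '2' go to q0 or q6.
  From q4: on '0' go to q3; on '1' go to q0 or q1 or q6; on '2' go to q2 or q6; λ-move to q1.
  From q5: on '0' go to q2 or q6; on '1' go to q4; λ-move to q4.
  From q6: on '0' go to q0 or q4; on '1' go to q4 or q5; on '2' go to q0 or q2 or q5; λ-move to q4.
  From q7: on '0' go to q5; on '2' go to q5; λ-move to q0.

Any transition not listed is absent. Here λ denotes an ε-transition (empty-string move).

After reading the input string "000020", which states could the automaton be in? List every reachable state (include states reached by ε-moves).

{q0, q1, q2, q3, q4, q5, q6, q7}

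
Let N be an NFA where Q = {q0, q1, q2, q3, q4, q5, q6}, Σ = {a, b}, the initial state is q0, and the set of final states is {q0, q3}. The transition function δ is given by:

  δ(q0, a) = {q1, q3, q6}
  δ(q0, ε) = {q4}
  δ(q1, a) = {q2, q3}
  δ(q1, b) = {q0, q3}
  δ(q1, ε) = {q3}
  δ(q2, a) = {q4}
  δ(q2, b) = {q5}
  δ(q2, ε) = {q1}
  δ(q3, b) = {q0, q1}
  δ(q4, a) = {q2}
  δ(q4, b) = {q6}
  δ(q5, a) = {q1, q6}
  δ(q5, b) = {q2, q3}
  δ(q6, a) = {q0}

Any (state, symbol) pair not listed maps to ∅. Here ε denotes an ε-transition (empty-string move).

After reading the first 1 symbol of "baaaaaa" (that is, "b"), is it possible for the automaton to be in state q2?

Start: ε-closure({q0}) = {q0, q4}.
Read 'b': q0→∅, q4→{q6}; now {q6}.
State q2 is not in {q6}.

No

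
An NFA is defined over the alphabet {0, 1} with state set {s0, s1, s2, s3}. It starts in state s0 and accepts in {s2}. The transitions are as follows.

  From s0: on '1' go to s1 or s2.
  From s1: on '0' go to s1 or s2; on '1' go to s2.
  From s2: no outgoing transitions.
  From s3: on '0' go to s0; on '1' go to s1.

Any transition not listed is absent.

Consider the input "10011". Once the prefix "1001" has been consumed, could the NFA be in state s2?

Yes

Start in {s0}.
Read '1': {s0} → {s1, s2}.
Read '0': {s1, s2} → {s1, s2}.
Read '0': {s1, s2} → {s1, s2}.
Read '1': {s1, s2} → {s2}.
State s2 is in {s2}.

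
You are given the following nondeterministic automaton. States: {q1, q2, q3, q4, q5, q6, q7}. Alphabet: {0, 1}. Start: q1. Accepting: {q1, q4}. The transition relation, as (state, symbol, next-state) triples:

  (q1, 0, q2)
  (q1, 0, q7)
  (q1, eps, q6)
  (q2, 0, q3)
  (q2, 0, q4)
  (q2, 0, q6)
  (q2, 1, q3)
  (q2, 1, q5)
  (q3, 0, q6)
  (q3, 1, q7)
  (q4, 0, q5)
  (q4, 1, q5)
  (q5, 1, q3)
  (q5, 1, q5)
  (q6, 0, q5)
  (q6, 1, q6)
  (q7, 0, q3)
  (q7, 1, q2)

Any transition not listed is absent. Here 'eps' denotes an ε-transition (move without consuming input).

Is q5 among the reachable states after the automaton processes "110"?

Start: ε-closure({q1}) = {q1, q6}.
Read '1': q1→∅, q6→{q6}; now {q6}.
Read '1': q6→{q6}; now {q6}.
Read '0': q6→{q5}; now {q5}.
State q5 is in {q5}.

Yes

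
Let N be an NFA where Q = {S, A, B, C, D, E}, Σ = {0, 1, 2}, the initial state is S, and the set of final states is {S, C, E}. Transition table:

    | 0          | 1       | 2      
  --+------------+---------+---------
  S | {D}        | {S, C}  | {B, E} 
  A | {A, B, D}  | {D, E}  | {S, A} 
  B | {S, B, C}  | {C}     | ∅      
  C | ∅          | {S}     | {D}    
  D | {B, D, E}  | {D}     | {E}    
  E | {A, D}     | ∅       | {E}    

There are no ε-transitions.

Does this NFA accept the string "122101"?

No

Start in {S}.
Read '1': S→{S, C}; now {S, C}.
Read '2': S→{B, E}, C→{D}; now {B, D, E}.
Read '2': B→∅, D→{E}, E→{E}; now {E}.
Read '1': E→∅; now ∅.
The set is empty and remains empty for the remaining 2 symbols.
The final set ∅ contains no accepting state.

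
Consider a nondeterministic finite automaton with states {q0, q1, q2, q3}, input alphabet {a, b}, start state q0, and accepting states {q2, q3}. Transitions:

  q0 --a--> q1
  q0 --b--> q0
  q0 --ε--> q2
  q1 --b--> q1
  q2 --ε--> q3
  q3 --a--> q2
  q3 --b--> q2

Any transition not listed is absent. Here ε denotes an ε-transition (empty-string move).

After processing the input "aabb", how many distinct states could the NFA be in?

2

Start: ε-closure({q0}) = {q0, q2, q3}.
Read 'a': {q0, q2, q3} → {q1, q2, q3}.
Read 'a': {q1, q2, q3} → {q2, q3}.
Read 'b': {q2, q3} → {q2, q3}.
Read 'b': {q2, q3} → {q2, q3}.
That set has 2 states.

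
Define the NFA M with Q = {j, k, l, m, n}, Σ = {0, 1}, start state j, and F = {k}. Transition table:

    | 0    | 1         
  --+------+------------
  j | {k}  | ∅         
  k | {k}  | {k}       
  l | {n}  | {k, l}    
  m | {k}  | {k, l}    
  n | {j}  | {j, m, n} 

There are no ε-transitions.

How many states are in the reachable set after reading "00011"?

Start in {j}.
Read '0': j→{k}; now {k}.
Read '0': k→{k}; now {k}.
Read '0': k→{k}; now {k}.
Read '1': k→{k}; now {k}.
Read '1': k→{k}; now {k}.
That set has 1 state.

1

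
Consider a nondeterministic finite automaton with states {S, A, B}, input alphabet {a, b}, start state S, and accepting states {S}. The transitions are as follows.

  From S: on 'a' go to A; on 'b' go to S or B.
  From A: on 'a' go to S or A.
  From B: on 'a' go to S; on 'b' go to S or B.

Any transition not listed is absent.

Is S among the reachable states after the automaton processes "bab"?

Yes

Start in {S}.
Read 'b': S→{S, B}; now {S, B}.
Read 'a': S→{A}, B→{S}; now {S, A}.
Read 'b': S→{S, B}, A→∅; now {S, B}.
State S is in {S, B}.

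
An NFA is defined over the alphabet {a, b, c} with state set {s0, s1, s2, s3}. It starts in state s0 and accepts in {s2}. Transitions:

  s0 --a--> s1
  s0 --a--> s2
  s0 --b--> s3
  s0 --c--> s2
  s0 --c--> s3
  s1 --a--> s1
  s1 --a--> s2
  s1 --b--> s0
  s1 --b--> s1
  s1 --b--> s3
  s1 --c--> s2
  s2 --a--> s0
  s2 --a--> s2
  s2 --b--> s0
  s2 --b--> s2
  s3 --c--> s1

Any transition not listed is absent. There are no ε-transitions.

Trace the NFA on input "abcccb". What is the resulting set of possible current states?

Start in {s0}.
Read 'a': {s0} → {s1, s2}.
Read 'b': {s1, s2} → {s0, s1, s2, s3}.
Read 'c': {s0, s1, s2, s3} → {s1, s2, s3}.
Read 'c': {s1, s2, s3} → {s1, s2}.
Read 'c': {s1, s2} → {s2}.
Read 'b': {s2} → {s0, s2}.

{s0, s2}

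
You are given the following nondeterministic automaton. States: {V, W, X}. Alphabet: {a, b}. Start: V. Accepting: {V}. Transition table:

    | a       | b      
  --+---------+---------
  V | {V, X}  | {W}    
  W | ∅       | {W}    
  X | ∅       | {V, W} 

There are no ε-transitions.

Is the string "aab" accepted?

Start in {V}.
Read 'a': {V} → {V, X}.
Read 'a': {V, X} → {V, X}.
Read 'b': {V, X} → {V, W}.
The final set {V, W} contains the accepting state V.

Yes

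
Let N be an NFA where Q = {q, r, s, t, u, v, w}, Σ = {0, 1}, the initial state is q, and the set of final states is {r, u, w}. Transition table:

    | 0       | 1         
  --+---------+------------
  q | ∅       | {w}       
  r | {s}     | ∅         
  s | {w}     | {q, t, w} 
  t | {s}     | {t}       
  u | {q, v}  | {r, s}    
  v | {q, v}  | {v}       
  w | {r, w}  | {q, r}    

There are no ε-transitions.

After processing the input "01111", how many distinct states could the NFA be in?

Start in {q}.
Read '0': {q} → ∅.
The set is empty and remains empty for the remaining 4 symbols.
That set has 0 states.

0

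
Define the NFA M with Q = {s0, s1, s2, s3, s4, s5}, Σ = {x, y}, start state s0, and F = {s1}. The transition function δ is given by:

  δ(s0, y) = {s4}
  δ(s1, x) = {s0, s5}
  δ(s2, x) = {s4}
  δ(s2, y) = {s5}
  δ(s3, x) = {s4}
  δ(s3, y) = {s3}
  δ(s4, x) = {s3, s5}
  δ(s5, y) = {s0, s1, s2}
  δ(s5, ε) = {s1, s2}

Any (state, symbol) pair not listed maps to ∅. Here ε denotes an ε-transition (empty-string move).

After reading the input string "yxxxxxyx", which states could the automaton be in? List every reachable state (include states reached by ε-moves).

{s0, s1, s2, s3, s4, s5}

Start in {s0}.
Read 'y': s0→{s4}; now {s4}.
Read 'x': s4→{s3, s5}; union {s3, s5}; ε-closure = {s1, s2, s3, s5}.
Read 'x': s1→{s0, s5}, s2→{s4}, s3→{s4}, s5→∅; union {s0, s4, s5}; ε-closure = {s0, s1, s2, s4, s5}.
Read 'x': s0→∅, s1→{s0, s5}, s2→{s4}, s4→{s3, s5}, s5→∅; union {s0, s3, s4, s5}; ε-closure = {s0, s1, s2, s3, s4, s5}.
Read 'x': s0→∅, s1→{s0, s5}, s2→{s4}, s3→{s4}, s4→{s3, s5}, s5→∅; union {s0, s3, s4, s5}; ε-closure = {s0, s1, s2, s3, s4, s5}.
Read 'x': s0→∅, s1→{s0, s5}, s2→{s4}, s3→{s4}, s4→{s3, s5}, s5→∅; union {s0, s3, s4, s5}; ε-closure = {s0, s1, s2, s3, s4, s5}.
Read 'y': s0→{s4}, s1→∅, s2→{s5}, s3→{s3}, s4→∅, s5→{s0, s1, s2}; now {s0, s1, s2, s3, s4, s5}.
Read 'x': s0→∅, s1→{s0, s5}, s2→{s4}, s3→{s4}, s4→{s3, s5}, s5→∅; union {s0, s3, s4, s5}; ε-closure = {s0, s1, s2, s3, s4, s5}.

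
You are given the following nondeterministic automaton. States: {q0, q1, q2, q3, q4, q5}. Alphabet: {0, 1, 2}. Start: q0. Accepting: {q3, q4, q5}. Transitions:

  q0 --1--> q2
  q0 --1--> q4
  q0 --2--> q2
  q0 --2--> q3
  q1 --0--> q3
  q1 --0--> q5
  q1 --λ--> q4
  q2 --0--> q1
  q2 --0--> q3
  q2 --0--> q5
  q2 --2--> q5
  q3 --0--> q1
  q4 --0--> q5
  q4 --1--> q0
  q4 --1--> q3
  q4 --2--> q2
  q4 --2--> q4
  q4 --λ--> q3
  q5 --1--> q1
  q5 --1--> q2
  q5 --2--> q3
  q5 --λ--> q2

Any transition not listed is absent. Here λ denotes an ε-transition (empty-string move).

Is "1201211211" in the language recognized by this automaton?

Yes

Start in {q0}.
Read '1': q0→{q2, q4}; union {q2, q4}; ε-closure = {q2, q3, q4}.
Read '2': q2→{q5}, q3→∅, q4→{q2, q4}; union {q2, q4, q5}; ε-closure = {q2, q3, q4, q5}.
Read '0': q2→{q1, q3, q5}, q3→{q1}, q4→{q5}, q5→∅; union {q1, q3, q5}; ε-closure = {q1, q2, q3, q4, q5}.
Read '1': q1→∅, q2→∅, q3→∅, q4→{q0, q3}, q5→{q1, q2}; union {q0, q1, q2, q3}; ε-closure = {q0, q1, q2, q3, q4}.
Read '2': q0→{q2, q3}, q1→∅, q2→{q5}, q3→∅, q4→{q2, q4}; now {q2, q3, q4, q5}.
Read '1': q2→∅, q3→∅, q4→{q0, q3}, q5→{q1, q2}; union {q0, q1, q2, q3}; ε-closure = {q0, q1, q2, q3, q4}.
Read '1': q0→{q2, q4}, q1→∅, q2→∅, q3→∅, q4→{q0, q3}; now {q0, q2, q3, q4}.
Read '2': q0→{q2, q3}, q2→{q5}, q3→∅, q4→{q2, q4}; now {q2, q3, q4, q5}.
Read '1': q2→∅, q3→∅, q4→{q0, q3}, q5→{q1, q2}; union {q0, q1, q2, q3}; ε-closure = {q0, q1, q2, q3, q4}.
Read '1': q0→{q2, q4}, q1→∅, q2→∅, q3→∅, q4→{q0, q3}; now {q0, q2, q3, q4}.
The final set {q0, q2, q3, q4} contains the accepting states q3, q4.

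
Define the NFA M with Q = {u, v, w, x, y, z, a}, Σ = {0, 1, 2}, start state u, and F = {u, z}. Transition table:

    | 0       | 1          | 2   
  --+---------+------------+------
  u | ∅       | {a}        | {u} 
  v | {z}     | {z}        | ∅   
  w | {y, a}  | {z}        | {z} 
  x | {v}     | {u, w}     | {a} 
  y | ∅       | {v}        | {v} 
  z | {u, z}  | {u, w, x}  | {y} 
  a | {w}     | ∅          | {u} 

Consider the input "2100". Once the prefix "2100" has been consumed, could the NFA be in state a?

Start in {u}.
Read '2': u→{u}; now {u}.
Read '1': u→{a}; now {a}.
Read '0': a→{w}; now {w}.
Read '0': w→{y, a}; now {y, a}.
State a is in {y, a}.

Yes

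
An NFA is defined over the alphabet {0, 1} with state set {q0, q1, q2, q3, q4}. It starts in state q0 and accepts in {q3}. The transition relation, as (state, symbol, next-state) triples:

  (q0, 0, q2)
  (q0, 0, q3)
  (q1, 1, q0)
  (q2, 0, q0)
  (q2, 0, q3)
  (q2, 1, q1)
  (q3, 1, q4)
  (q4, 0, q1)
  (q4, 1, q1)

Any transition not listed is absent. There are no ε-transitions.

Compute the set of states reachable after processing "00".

{q0, q3}

Start in {q0}.
Read '0': {q0} → {q2, q3}.
Read '0': {q2, q3} → {q0, q3}.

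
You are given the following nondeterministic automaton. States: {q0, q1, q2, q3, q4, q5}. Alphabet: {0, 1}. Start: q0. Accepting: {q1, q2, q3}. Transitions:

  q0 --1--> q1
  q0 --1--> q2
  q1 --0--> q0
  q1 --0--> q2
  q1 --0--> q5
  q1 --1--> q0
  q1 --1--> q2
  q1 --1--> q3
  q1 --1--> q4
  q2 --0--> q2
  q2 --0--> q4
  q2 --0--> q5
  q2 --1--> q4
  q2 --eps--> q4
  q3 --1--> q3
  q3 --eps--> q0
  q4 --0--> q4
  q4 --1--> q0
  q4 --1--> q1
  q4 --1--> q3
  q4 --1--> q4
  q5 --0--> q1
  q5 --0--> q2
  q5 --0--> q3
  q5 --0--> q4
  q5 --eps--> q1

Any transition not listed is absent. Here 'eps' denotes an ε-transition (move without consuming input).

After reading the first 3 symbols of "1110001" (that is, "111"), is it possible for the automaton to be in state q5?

Start in {q0}.
Read '1': q0→{q1, q2}; union {q1, q2}; ε-closure = {q1, q2, q4}.
Read '1': q1→{q0, q2, q3, q4}, q2→{q4}, q4→{q0, q1, q3, q4}; now {q0, q1, q2, q3, q4}.
Read '1': q0→{q1, q2}, q1→{q0, q2, q3, q4}, q2→{q4}, q3→{q3}, q4→{q0, q1, q3, q4}; now {q0, q1, q2, q3, q4}.
State q5 is not in {q0, q1, q2, q3, q4}.

No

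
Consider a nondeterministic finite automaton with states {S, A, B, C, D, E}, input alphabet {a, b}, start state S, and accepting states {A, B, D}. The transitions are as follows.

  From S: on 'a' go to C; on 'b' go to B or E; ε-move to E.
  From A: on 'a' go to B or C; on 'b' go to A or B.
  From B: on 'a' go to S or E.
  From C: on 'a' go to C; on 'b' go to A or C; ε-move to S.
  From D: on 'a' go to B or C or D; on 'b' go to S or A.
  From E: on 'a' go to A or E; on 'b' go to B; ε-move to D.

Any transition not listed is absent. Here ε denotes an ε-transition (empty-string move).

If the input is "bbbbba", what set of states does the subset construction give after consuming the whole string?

Start: ε-closure({S}) = {S, D, E}.
Read 'b': {S, D, E} → {S, A, B, D, E}.
Read 'b': {S, A, B, D, E} → {S, A, B, D, E}.
Read 'b': {S, A, B, D, E} → {S, A, B, D, E}.
Read 'b': {S, A, B, D, E} → {S, A, B, D, E}.
Read 'b': {S, A, B, D, E} → {S, A, B, D, E}.
Read 'a': {S, A, B, D, E} → {S, A, B, C, D, E}.

{S, A, B, C, D, E}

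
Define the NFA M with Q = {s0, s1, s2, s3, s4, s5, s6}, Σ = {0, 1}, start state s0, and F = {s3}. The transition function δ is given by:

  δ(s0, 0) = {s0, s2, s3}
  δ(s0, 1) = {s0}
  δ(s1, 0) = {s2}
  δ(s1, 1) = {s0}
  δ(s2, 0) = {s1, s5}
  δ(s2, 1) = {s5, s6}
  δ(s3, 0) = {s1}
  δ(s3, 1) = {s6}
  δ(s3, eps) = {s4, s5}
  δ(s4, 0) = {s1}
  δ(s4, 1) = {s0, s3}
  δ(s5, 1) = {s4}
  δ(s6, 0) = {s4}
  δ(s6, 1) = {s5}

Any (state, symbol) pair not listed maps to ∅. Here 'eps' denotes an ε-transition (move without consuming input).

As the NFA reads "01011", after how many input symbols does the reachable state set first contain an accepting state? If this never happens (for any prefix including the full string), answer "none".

Start in {s0}.
Read '0': s0→{s0, s2, s3}; union {s0, s2, s3}; ε-closure = {s0, s2, s3, s4, s5}.
None of the earlier sets intersect F, but {s0, s2, s3, s4, s5} does.

1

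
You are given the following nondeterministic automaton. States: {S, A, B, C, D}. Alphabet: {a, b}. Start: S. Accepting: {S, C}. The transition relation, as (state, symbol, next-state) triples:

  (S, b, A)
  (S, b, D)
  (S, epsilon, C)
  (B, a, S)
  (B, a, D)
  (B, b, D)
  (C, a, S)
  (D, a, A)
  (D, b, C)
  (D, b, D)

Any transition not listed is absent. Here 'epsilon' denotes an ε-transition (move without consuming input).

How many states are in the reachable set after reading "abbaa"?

2

Start: ε-closure({S}) = {S, C}.
Read 'a': S→∅, C→{S}; union {S}; ε-closure = {S, C}.
Read 'b': S→{A, D}, C→∅; now {A, D}.
Read 'b': A→∅, D→{C, D}; now {C, D}.
Read 'a': C→{S}, D→{A}; union {S, A}; ε-closure = {S, A, C}.
Read 'a': S→∅, A→∅, C→{S}; union {S}; ε-closure = {S, C}.
That set has 2 states.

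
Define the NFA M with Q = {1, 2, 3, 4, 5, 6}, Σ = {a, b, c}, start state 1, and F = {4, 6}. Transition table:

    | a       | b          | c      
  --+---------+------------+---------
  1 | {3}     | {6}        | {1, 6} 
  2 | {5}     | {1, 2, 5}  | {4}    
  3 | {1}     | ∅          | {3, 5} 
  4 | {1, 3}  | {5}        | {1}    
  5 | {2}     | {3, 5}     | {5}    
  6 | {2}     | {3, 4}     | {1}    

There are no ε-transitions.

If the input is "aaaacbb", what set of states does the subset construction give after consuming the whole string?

{3, 4, 5}

Start in {1}.
Read 'a': 1→{3}; now {3}.
Read 'a': 3→{1}; now {1}.
Read 'a': 1→{3}; now {3}.
Read 'a': 3→{1}; now {1}.
Read 'c': 1→{1, 6}; now {1, 6}.
Read 'b': 1→{6}, 6→{3, 4}; now {3, 4, 6}.
Read 'b': 3→∅, 4→{5}, 6→{3, 4}; now {3, 4, 5}.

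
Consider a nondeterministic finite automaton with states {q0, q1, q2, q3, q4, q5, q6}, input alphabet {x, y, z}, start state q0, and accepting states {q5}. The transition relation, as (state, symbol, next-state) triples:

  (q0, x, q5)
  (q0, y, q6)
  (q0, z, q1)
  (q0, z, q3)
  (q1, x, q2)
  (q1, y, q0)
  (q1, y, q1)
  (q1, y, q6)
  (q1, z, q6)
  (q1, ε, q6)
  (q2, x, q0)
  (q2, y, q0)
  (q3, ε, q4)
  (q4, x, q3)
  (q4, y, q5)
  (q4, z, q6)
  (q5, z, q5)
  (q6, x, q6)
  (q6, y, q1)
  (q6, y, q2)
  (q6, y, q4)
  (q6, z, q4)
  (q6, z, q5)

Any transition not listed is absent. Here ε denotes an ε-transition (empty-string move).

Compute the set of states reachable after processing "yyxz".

Start in {q0}.
Read 'y': q0→{q6}; now {q6}.
Read 'y': q6→{q1, q2, q4}; union {q1, q2, q4}; ε-closure = {q1, q2, q4, q6}.
Read 'x': q1→{q2}, q2→{q0}, q4→{q3}, q6→{q6}; union {q0, q2, q3, q6}; ε-closure = {q0, q2, q3, q4, q6}.
Read 'z': q0→{q1, q3}, q2→∅, q3→∅, q4→{q6}, q6→{q4, q5}; now {q1, q3, q4, q5, q6}.

{q1, q3, q4, q5, q6}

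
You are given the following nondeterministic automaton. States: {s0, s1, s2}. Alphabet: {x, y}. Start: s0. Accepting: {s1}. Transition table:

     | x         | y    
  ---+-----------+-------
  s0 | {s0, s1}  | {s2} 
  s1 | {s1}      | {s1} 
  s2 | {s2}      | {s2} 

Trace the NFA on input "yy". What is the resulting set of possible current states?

Start in {s0}.
Read 'y': s0→{s2}; now {s2}.
Read 'y': s2→{s2}; now {s2}.

{s2}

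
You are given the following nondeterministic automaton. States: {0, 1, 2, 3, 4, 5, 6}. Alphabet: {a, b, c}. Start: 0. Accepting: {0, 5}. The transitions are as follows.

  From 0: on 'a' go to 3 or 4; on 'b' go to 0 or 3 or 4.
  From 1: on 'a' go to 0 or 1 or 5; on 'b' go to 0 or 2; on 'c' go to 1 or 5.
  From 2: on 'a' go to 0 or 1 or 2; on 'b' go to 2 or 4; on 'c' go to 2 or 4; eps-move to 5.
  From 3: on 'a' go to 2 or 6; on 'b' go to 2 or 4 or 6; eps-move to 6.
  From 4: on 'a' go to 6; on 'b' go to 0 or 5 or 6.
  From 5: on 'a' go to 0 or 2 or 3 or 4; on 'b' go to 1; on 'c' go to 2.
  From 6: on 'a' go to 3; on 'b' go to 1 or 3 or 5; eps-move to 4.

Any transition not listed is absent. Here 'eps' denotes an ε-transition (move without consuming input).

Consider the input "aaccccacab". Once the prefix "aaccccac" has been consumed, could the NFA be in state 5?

Yes

Start in {0}.
Read 'a': 0→{3, 4}; union {3, 4}; ε-closure = {3, 4, 6}.
Read 'a': 3→{2, 6}, 4→{6}, 6→{3}; union {2, 3, 6}; ε-closure = {2, 3, 4, 5, 6}.
Read 'c': 2→{2, 4}, 3→∅, 4→∅, 5→{2}, 6→∅; union {2, 4}; ε-closure = {2, 4, 5}.
Read 'c': 2→{2, 4}, 4→∅, 5→{2}; union {2, 4}; ε-closure = {2, 4, 5}.
Read 'c': 2→{2, 4}, 4→∅, 5→{2}; union {2, 4}; ε-closure = {2, 4, 5}.
Read 'c': 2→{2, 4}, 4→∅, 5→{2}; union {2, 4}; ε-closure = {2, 4, 5}.
Read 'a': 2→{0, 1, 2}, 4→{6}, 5→{0, 2, 3, 4}; union {0, 1, 2, 3, 4, 6}; ε-closure = {0, 1, 2, 3, 4, 5, 6}.
Read 'c': 0→∅, 1→{1, 5}, 2→{2, 4}, 3→∅, 4→∅, 5→{2}, 6→∅; now {1, 2, 4, 5}.
State 5 is in {1, 2, 4, 5}.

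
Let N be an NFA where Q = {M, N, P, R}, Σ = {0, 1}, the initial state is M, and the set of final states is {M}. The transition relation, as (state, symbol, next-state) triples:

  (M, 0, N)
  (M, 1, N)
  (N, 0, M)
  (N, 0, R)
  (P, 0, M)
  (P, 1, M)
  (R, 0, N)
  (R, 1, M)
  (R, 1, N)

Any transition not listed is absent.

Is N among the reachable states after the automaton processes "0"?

Yes

Start in {M}.
Read '0': M→{N}; now {N}.
State N is in {N}.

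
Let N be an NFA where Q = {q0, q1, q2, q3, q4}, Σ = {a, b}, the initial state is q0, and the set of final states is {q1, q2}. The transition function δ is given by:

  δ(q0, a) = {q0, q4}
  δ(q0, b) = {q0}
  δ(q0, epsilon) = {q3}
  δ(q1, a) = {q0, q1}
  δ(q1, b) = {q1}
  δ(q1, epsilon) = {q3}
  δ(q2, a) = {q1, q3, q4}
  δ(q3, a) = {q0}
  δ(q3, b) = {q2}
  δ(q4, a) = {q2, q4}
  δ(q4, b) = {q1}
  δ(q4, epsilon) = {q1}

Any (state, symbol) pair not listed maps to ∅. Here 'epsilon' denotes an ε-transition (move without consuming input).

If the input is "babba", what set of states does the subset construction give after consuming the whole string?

Start: ε-closure({q0}) = {q0, q3}.
Read 'b': q0→{q0}, q3→{q2}; union {q0, q2}; ε-closure = {q0, q2, q3}.
Read 'a': q0→{q0, q4}, q2→{q1, q3, q4}, q3→{q0}; now {q0, q1, q3, q4}.
Read 'b': q0→{q0}, q1→{q1}, q3→{q2}, q4→{q1}; union {q0, q1, q2}; ε-closure = {q0, q1, q2, q3}.
Read 'b': q0→{q0}, q1→{q1}, q2→∅, q3→{q2}; union {q0, q1, q2}; ε-closure = {q0, q1, q2, q3}.
Read 'a': q0→{q0, q4}, q1→{q0, q1}, q2→{q1, q3, q4}, q3→{q0}; now {q0, q1, q3, q4}.

{q0, q1, q3, q4}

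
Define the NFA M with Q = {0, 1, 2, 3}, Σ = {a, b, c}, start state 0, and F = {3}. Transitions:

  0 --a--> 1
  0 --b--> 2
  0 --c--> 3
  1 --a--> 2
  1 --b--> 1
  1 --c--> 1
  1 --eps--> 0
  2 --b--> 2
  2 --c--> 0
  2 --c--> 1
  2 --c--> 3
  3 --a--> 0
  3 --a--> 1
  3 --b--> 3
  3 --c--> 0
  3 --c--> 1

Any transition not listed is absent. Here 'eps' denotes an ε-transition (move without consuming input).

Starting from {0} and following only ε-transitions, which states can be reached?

{0}

Begin with {0}.
No ε-moves leave this set, so the closure equals the set itself.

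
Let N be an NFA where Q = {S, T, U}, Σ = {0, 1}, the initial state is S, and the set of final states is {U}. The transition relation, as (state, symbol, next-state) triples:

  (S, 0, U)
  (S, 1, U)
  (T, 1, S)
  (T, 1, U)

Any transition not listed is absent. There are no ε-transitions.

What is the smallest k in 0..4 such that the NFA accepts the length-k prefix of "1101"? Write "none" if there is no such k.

Start in {S}.
Read '1': {S} → {U}.
None of the earlier sets intersect F, but {U} does.

1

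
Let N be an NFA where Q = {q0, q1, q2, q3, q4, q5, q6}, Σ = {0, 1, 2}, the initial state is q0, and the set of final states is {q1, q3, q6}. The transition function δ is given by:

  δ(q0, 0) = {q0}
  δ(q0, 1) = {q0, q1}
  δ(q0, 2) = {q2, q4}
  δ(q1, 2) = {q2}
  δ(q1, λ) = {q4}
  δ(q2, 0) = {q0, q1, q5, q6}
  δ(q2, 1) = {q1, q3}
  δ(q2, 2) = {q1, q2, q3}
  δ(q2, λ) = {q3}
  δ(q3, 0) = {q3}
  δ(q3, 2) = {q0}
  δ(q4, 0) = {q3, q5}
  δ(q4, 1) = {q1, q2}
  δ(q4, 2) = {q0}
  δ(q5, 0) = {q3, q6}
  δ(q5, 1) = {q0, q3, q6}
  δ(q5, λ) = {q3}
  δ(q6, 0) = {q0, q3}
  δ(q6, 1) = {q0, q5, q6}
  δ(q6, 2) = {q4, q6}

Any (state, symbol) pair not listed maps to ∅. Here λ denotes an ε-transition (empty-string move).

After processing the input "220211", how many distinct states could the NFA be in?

Start in {q0}.
Read '2': {q0} → {q2, q3, q4}.
Read '2': {q2, q3, q4} → {q0, q1, q2, q3, q4}.
Read '0': {q0, q1, q2, q3, q4} → {q0, q1, q3, q4, q5, q6}.
Read '2': {q0, q1, q3, q4, q5, q6} → {q0, q2, q3, q4, q6}.
Read '1': {q0, q2, q3, q4, q6} → {q0, q1, q2, q3, q4, q5, q6}.
Read '1': {q0, q1, q2, q3, q4, q5, q6} → {q0, q1, q2, q3, q4, q5, q6}.
That set has 7 states.

7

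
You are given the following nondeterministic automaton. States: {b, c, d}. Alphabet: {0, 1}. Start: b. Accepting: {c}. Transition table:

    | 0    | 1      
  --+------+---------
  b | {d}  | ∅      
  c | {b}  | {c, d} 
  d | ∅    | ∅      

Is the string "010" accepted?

Start in {b}.
Read '0': b→{d}; now {d}.
Read '1': d→∅; now ∅.
The set is empty and remains empty for the remaining 1 symbol.
The final set ∅ contains no accepting state.

No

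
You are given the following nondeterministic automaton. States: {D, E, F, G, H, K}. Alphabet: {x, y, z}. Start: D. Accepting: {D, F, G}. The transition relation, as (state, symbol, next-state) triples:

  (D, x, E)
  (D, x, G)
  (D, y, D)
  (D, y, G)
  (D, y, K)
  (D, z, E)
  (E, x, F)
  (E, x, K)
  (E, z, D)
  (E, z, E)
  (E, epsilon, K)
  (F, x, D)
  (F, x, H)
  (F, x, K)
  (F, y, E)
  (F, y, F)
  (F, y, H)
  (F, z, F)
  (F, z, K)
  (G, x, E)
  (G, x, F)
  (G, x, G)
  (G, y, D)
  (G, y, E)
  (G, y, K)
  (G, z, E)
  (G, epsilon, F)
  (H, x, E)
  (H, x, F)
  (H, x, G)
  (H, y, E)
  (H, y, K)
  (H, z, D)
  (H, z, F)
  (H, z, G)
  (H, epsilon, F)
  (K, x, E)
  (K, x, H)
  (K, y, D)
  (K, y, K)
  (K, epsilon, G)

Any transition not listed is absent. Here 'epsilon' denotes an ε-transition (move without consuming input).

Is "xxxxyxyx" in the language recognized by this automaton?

Start in {D}.
Read 'x': {D} → {E, F, G, K}.
Read 'x': {E, F, G, K} → {D, E, F, G, H, K}.
Read 'x': {D, E, F, G, H, K} → {D, E, F, G, H, K}.
Read 'x': {D, E, F, G, H, K} → {D, E, F, G, H, K}.
Read 'y': {D, E, F, G, H, K} → {D, E, F, G, H, K}.
Read 'x': {D, E, F, G, H, K} → {D, E, F, G, H, K}.
Read 'y': {D, E, F, G, H, K} → {D, E, F, G, H, K}.
Read 'x': {D, E, F, G, H, K} → {D, E, F, G, H, K}.
The final set {D, E, F, G, H, K} contains the accepting states D, F, G.

Yes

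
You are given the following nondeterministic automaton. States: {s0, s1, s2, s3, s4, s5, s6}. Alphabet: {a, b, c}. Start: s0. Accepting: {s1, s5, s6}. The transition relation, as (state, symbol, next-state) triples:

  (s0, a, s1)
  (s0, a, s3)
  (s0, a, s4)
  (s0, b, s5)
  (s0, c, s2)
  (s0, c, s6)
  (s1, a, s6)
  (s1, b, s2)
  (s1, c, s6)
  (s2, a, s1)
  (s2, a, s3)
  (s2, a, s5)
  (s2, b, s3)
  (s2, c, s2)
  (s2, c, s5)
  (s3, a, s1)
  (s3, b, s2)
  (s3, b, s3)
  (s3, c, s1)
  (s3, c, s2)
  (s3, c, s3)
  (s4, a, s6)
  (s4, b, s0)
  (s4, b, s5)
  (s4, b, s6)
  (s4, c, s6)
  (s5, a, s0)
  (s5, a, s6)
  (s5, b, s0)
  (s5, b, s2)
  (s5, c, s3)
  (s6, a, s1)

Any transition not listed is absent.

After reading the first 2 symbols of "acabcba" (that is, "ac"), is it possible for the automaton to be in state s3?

Start in {s0}.
Read 'a': {s0} → {s1, s3, s4}.
Read 'c': {s1, s3, s4} → {s1, s2, s3, s6}.
State s3 is in {s1, s2, s3, s6}.

Yes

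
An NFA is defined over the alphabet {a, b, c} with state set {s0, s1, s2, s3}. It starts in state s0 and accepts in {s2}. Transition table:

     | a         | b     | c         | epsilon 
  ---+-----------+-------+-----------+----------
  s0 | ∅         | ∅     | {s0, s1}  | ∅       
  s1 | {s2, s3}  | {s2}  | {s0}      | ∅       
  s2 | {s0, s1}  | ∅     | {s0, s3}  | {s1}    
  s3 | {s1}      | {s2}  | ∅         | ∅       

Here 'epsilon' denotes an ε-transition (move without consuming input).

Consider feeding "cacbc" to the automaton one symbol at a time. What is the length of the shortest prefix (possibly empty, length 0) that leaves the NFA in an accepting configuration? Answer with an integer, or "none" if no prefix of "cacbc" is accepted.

Start in {s0}.
Read 'c': s0→{s0, s1}; now {s0, s1}.
Read 'a': s0→∅, s1→{s2, s3}; union {s2, s3}; ε-closure = {s1, s2, s3}.
None of the earlier sets intersect F, but {s1, s2, s3} does.

2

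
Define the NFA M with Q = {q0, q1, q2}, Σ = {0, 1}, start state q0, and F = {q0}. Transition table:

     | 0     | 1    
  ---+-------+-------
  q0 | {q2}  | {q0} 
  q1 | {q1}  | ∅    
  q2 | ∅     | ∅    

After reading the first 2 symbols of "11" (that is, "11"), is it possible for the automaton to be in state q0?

Yes

Start in {q0}.
Read '1': {q0} → {q0}.
Read '1': {q0} → {q0}.
State q0 is in {q0}.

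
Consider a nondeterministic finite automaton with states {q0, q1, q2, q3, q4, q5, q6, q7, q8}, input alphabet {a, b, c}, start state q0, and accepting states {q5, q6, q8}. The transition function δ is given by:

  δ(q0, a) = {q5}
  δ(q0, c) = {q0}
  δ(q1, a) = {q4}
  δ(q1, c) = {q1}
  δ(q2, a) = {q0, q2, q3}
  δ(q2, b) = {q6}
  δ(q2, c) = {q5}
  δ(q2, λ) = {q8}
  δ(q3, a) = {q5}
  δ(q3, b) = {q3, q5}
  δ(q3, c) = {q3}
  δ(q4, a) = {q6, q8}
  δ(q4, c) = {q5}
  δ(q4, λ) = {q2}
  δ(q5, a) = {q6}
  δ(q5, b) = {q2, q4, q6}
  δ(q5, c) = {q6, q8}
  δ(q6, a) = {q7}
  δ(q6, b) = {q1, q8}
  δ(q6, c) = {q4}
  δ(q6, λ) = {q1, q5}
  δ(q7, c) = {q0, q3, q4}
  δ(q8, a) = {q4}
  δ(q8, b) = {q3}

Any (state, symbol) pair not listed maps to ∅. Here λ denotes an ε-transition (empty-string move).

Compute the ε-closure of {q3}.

{q3}

Begin with {q3}.
No ε-moves leave this set, so the closure equals the set itself.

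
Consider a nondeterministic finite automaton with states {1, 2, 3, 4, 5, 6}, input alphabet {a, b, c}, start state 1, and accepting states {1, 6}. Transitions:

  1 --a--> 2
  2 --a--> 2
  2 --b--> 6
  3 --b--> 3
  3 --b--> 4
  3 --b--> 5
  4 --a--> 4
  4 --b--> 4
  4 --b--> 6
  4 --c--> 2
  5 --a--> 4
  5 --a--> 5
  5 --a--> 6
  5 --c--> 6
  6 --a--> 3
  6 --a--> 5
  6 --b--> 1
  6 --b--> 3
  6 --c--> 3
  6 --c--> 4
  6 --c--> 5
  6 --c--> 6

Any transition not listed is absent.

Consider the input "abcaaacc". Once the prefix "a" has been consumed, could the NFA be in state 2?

Yes

Start in {1}.
Read 'a': {1} → {2}.
State 2 is in {2}.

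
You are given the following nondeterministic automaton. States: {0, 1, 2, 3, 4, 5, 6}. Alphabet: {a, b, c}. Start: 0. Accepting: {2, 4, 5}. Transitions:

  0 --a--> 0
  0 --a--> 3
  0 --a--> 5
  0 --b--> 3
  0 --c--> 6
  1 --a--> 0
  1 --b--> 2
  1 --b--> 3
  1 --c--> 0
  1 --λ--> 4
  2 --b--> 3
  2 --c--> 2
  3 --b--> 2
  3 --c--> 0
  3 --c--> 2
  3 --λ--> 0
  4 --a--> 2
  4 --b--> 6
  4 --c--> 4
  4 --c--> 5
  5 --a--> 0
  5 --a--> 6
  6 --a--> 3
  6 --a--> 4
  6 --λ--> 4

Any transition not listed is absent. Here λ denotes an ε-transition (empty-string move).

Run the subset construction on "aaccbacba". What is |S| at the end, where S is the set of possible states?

5

Start in {0}.
Read 'a': {0} → {0, 3, 5}.
Read 'a': {0, 3, 5} → {0, 3, 4, 5, 6}.
Read 'c': {0, 3, 4, 5, 6} → {0, 2, 4, 5, 6}.
Read 'c': {0, 2, 4, 5, 6} → {2, 4, 5, 6}.
Read 'b': {2, 4, 5, 6} → {0, 3, 4, 6}.
Read 'a': {0, 3, 4, 6} → {0, 2, 3, 4, 5}.
Read 'c': {0, 2, 3, 4, 5} → {0, 2, 4, 5, 6}.
Read 'b': {0, 2, 4, 5, 6} → {0, 3, 4, 6}.
Read 'a': {0, 3, 4, 6} → {0, 2, 3, 4, 5}.
That set has 5 states.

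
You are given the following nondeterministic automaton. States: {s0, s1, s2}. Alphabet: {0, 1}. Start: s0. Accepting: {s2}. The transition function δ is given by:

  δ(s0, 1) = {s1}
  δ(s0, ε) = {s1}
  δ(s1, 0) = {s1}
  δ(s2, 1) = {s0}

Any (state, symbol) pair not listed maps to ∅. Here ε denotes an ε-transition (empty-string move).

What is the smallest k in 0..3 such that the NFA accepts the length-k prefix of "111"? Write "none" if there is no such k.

Start: ε-closure({s0}) = {s0, s1}.
Read '1': {s0, s1} → {s1}.
Read '1': {s1} → ∅.
The set is empty and remains empty for the remaining 1 symbol.
No reachable set along the way intersects F.

none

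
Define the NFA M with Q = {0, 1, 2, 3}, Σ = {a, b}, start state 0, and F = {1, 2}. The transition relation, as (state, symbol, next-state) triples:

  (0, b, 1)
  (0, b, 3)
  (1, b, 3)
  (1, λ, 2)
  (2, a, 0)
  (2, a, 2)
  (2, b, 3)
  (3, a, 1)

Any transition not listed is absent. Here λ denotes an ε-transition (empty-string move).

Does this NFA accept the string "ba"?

Start in {0}.
Read 'b': 0→{1, 3}; union {1, 3}; ε-closure = {1, 2, 3}.
Read 'a': 1→∅, 2→{0, 2}, 3→{1}; now {0, 1, 2}.
The final set {0, 1, 2} contains the accepting states 1, 2.

Yes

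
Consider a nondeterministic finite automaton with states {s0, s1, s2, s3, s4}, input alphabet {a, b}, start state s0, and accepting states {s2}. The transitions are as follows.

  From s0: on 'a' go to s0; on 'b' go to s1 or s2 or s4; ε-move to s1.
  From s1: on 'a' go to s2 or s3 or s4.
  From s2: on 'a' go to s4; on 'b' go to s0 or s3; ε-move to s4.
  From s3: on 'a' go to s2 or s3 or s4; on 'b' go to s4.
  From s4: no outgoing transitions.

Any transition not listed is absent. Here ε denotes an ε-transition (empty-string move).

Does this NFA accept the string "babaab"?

Yes

Start: ε-closure({s0}) = {s0, s1}.
Read 'b': s0→{s1, s2, s4}, s1→∅; now {s1, s2, s4}.
Read 'a': s1→{s2, s3, s4}, s2→{s4}, s4→∅; now {s2, s3, s4}.
Read 'b': s2→{s0, s3}, s3→{s4}, s4→∅; union {s0, s3, s4}; ε-closure = {s0, s1, s3, s4}.
Read 'a': s0→{s0}, s1→{s2, s3, s4}, s3→{s2, s3, s4}, s4→∅; union {s0, s2, s3, s4}; ε-closure = {s0, s1, s2, s3, s4}.
Read 'a': s0→{s0}, s1→{s2, s3, s4}, s2→{s4}, s3→{s2, s3, s4}, s4→∅; union {s0, s2, s3, s4}; ε-closure = {s0, s1, s2, s3, s4}.
Read 'b': s0→{s1, s2, s4}, s1→∅, s2→{s0, s3}, s3→{s4}, s4→∅; now {s0, s1, s2, s3, s4}.
The final set {s0, s1, s2, s3, s4} contains the accepting state s2.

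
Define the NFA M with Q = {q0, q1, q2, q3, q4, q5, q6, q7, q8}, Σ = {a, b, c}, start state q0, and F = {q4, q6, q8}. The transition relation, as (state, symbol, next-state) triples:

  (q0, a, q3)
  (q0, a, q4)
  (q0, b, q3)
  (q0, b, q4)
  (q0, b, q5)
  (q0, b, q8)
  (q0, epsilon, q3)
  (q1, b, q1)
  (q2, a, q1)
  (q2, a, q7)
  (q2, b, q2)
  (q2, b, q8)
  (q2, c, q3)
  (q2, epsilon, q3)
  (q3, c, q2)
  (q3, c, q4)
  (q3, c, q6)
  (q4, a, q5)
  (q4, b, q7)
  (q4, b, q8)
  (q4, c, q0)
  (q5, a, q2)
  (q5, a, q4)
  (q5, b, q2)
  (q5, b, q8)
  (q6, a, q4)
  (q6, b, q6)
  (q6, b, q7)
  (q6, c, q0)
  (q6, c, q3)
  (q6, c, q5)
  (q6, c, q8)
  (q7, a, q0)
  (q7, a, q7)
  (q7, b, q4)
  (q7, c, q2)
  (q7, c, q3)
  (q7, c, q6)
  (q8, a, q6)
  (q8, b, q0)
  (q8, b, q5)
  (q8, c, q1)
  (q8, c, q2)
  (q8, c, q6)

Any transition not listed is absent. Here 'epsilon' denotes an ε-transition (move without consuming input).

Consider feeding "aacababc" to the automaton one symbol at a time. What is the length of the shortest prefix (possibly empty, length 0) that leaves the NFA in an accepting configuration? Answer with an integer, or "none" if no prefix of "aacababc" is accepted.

1

Start: ε-closure({q0}) = {q0, q3}.
Read 'a': q0→{q3, q4}, q3→∅; now {q3, q4}.
None of the earlier sets intersect F, but {q3, q4} does.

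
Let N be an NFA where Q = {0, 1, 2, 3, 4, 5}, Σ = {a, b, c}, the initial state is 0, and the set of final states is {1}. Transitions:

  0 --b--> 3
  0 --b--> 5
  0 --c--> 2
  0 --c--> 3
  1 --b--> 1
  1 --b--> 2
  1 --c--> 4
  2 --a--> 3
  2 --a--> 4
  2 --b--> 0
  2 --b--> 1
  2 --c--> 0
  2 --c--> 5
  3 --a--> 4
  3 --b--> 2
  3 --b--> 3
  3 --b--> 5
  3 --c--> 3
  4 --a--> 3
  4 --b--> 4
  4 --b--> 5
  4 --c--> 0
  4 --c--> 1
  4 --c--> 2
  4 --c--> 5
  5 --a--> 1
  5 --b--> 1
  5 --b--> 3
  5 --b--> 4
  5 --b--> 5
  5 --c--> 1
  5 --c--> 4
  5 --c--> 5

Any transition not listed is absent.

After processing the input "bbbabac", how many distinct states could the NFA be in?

Start in {0}.
Read 'b': 0→{3, 5}; now {3, 5}.
Read 'b': 3→{2, 3, 5}, 5→{1, 3, 4, 5}; now {1, 2, 3, 4, 5}.
Read 'b': 1→{1, 2}, 2→{0, 1}, 3→{2, 3, 5}, 4→{4, 5}, 5→{1, 3, 4, 5}; now {0, 1, 2, 3, 4, 5}.
Read 'a': 0→∅, 1→∅, 2→{3, 4}, 3→{4}, 4→{3}, 5→{1}; now {1, 3, 4}.
Read 'b': 1→{1, 2}, 3→{2, 3, 5}, 4→{4, 5}; now {1, 2, 3, 4, 5}.
Read 'a': 1→∅, 2→{3, 4}, 3→{4}, 4→{3}, 5→{1}; now {1, 3, 4}.
Read 'c': 1→{4}, 3→{3}, 4→{0, 1, 2, 5}; now {0, 1, 2, 3, 4, 5}.
That set has 6 states.

6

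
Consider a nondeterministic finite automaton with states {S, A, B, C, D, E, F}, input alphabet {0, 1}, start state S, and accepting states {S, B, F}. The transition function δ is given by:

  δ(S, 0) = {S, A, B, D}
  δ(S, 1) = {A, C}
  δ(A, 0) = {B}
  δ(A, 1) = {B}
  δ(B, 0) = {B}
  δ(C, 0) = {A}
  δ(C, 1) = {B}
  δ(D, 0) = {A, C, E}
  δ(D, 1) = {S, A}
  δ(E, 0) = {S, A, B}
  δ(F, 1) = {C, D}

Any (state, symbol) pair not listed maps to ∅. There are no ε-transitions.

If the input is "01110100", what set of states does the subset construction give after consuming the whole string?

∅

Start in {S}.
Read '0': S→{S, A, B, D}; now {S, A, B, D}.
Read '1': S→{A, C}, A→{B}, B→∅, D→{S, A}; now {S, A, B, C}.
Read '1': S→{A, C}, A→{B}, B→∅, C→{B}; now {A, B, C}.
Read '1': A→{B}, B→∅, C→{B}; now {B}.
Read '0': B→{B}; now {B}.
Read '1': B→∅; now ∅.
The set is empty and remains empty for the remaining 2 symbols.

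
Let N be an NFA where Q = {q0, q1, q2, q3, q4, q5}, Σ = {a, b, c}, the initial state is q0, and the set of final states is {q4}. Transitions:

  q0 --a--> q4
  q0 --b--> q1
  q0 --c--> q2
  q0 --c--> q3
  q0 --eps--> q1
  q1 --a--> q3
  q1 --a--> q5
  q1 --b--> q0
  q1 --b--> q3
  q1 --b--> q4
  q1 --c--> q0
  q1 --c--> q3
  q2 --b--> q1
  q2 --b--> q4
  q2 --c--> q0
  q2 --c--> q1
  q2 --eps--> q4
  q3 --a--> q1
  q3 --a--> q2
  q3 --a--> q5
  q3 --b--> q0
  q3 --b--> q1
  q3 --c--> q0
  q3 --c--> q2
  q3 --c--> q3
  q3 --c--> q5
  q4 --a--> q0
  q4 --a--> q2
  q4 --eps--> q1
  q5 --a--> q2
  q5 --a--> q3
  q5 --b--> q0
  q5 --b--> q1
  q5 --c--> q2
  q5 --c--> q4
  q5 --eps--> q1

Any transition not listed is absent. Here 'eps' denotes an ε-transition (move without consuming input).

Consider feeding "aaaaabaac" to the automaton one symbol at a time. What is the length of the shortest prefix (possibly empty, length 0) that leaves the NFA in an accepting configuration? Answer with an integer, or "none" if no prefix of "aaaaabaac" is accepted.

Start: ε-closure({q0}) = {q0, q1}.
Read 'a': q0→{q4}, q1→{q3, q5}; union {q3, q4, q5}; ε-closure = {q1, q3, q4, q5}.
None of the earlier sets intersect F, but {q1, q3, q4, q5} does.

1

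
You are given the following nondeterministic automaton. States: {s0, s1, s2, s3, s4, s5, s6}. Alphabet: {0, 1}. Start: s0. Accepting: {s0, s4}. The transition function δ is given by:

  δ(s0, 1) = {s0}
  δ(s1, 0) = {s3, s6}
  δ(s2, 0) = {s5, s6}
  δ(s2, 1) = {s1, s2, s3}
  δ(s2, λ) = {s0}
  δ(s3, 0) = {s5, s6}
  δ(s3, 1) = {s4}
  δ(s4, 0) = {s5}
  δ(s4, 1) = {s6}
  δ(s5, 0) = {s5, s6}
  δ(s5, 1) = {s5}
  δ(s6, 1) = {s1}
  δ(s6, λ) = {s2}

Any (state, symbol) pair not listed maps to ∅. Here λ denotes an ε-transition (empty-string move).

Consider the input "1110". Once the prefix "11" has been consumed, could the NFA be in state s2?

No

Start in {s0}.
Read '1': {s0} → {s0}.
Read '1': {s0} → {s0}.
State s2 is not in {s0}.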